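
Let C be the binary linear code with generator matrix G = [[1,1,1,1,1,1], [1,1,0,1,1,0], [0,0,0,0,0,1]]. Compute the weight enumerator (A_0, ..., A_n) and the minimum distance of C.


Weight distribution: A_0 = 1, A_1 = 2, A_2 = 1, A_4 = 1, A_5 = 2, A_6 = 1. Minimum distance d = 1.

Enumerate all 2^3 = 8 messages m ∈ F_2^3.
For each, compute codeword c = mG in F_2^6, then tally its weight.
  m = 000 → c = 000000, weight = 0.
  m = 100 → c = 111111, weight = 6.
  m = 010 → c = 110110, weight = 4.
  m = 110 → c = 001001, weight = 2.
  m = 001 → c = 000001, weight = 1.
  m = 101 → c = 111110, weight = 5.
  m = 011 → c = 110111, weight = 5.
  m = 111 → c = 001000, weight = 1.
Tally weights:
  weight 0: 1 codewords.
  weight 1: 2 codewords.
  weight 2: 1 codewords.
  weight 4: 1 codewords.
  weight 5: 2 codewords.
  weight 6: 1 codewords.
Minimum distance d = smallest w > 0 with A_w > 0 = 1.
Sanity: Σ A_w = 8 = 2^3 = 8 ✓.


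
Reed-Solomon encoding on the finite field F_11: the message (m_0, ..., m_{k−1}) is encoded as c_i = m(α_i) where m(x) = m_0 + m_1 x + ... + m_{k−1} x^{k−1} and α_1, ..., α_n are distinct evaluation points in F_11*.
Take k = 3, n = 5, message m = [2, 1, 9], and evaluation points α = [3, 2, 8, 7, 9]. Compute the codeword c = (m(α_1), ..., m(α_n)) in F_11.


c = [9, 7, 3, 10, 3]

Message polynomial: m(x) = 2 + 1·x + 9·x^2 (mod 11).
For each evaluation point α_i, compute m(α_i) mod 11:
  α_1 = 3: Horner steps 9 → 6 → 9, so m(3) = 9.
  α_2 = 2: Horner steps 9 → 8 → 7, so m(2) = 7.
  α_3 = 8: Horner steps 9 → 7 → 3, so m(8) = 3.
  α_4 = 7: Horner steps 9 → 9 → 10, so m(7) = 10.
  α_5 = 9: Horner steps 9 → 5 → 3, so m(9) = 3.
Codeword c = [9, 7, 3, 10, 3] ∈ F_11^5.


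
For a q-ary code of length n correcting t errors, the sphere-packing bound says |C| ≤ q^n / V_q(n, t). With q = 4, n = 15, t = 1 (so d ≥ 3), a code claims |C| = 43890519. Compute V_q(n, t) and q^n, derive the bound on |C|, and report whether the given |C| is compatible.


V_q(n, t) = 46, q^n = 1073741824, Hamming bound = 23342213, |C| = 43890519 > bound (violated).

Step 1: Compute V_q(n, t) = Σ_{j=0}^1 C(n, j) (q−1)^j.
  j = 0: C(15,0)·(3)^0 = 1·1 = 1.
  j = 1: C(15,1)·(3)^1 = 15·3 = 45.
  V_q(n, t) = 1 + 45 = 46.
Step 2: q^n = 4^15 = 1073741824.
Step 3: Hamming bound ⌊q^n / V_q(n,t)⌋ = ⌊1073741824/46⌋ = 23342213.
Step 4: Compare |C| = 43890519 to 23342213: violated.
The claimed |C| lies above the Hamming bound, so no 4-ary code of length 15 with d ≥ 3 can have 43890519 codewords.


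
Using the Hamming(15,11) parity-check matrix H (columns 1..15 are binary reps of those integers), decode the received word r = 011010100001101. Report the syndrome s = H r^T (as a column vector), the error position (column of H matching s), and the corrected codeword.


s = (1, 1, 0, 1)^T, error position = 13, corrected codeword c = 011010100001001

Compute s = H r^T mod 2 one row at a time:
  s_1 = 0 + 0 + 0 + 0 + 1 + 1 + 0 + 1 = 3 ≡ 1 (mod 2).
  s_2 = 0 + 1 + 0 + 1 + 1 + 1 + 0 + 1 = 5 ≡ 1 (mod 2).
  s_3 = 1 + 1 + 0 + 1 + 0 + 0 + 0 + 1 = 4 ≡ 0 (mod 2).
  s_4 = 0 + 1 + 1 + 1 + 0 + 0 + 1 + 1 = 5 ≡ 1 (mod 2).
s = (1, 1, 0, 1)^T — this equals column 13 of H (binary 1101), so error is at position 13.
Correct: flip bit 13 of r = 011010100001101 to get c = 011010100001001.


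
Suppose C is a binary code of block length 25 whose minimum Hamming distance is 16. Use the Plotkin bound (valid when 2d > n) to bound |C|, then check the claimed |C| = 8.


Plotkin bound M ≤ 4; given |C| = 8 > bound (violated).

Check applicability: 2d = 32, n = 25.
2d − n = 7 > 0, so Plotkin applies.
Compute d/(2d−n) = 16/7 ≈ 2.2857.
⌊d/(2d−n)⌋ = 2.
Plotkin bound: M ≤ 2·2 = 4.
Given |C| = 8, check: VIOLATED.
This |C| is above the Plotkin bound, so no binary code with n = 25, d = 16 and 8 codewords exists.


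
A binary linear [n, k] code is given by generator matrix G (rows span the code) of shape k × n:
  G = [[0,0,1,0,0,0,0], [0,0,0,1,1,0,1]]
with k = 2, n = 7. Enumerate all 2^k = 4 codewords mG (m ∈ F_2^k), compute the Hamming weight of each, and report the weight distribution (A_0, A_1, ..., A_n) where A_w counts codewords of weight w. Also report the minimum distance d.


Weight distribution: A_0 = 1, A_1 = 1, A_3 = 1, A_4 = 1. Minimum distance d = 1.

Enumerate all 2^2 = 4 messages m ∈ F_2^2.
For each, compute codeword c = mG in F_2^7, then tally its weight.
  m = 00 → c = 0000000, weight = 0.
  m = 10 → c = 0010000, weight = 1.
  m = 01 → c = 0001101, weight = 3.
  m = 11 → c = 0011101, weight = 4.
Tally weights:
  weight 0: 1 codewords.
  weight 1: 1 codewords.
  weight 3: 1 codewords.
  weight 4: 1 codewords.
Minimum distance d = smallest w > 0 with A_w > 0 = 1.
Sanity: Σ A_w = 4 = 2^2 = 4 ✓.


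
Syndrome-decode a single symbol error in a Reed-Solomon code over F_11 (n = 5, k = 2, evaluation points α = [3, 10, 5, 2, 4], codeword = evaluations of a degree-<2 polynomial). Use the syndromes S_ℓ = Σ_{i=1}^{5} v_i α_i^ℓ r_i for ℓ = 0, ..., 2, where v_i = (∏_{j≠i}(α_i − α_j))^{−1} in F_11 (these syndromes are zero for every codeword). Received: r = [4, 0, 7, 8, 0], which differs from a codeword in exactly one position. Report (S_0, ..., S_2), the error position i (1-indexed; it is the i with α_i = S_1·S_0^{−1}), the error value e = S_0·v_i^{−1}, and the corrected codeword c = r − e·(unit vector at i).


S = (3, 8, 3), error at position 2, error magnitude e = 2, c = [4, 9, 7, 8, 0].

Step 1: column multipliers v_i = (∏_{j≠i}(α_i − α_j))^{−1} mod 11.
  i = 1 (α = 3): (3−10)(3−5)(3−2)(3−4) = (−7)·(−2)·1·(−1) = −14 ≡ 8, so v_1 = 8^{−1} = 7 (mod 11).
  i = 2 (α = 10): (10−3)(10−5)(10−2)(10−4) = 7·5·8·6 = 1680 ≡ 8, so v_2 = 8^{−1} = 7 (mod 11).
  i = 3 (α = 5): (5−3)(5−10)(5−2)(5−4) = 2·(−5)·3·1 = −30 ≡ 3, so v_3 = 3^{−1} = 4 (mod 11).
  i = 4 (α = 2): (2−3)(2−10)(2−5)(2−4) = (−1)·(−8)·(−3)·(−2) = 48 ≡ 4, so v_4 = 4^{−1} = 3 (mod 11).
  i = 5 (α = 4): (4−3)(4−10)(4−5)(4−2) = 1·(−6)·(−1)·2 = 12 ≡ 1, so v_5 = 1^{−1} = 1 (mod 11).
  v = [7, 7, 4, 3, 1].
Step 2: syndromes of r = [4, 0, 7, 8, 0] (all sums mod 11).
  S_0 = Σ v_i r_i = 7·4 + 7·0 + 4·7 + 3·8 + 1·0 = 80 ≡ 3.
  S_1 = Σ v_i α_i r_i = 7·3·4 + 7·10·0 + 4·5·7 + 3·2·8 + 1·4·0 = 272 ≡ 8.
  α_i^2 mod 11 = [9, 1, 3, 4, 5].
  S_2 = Σ v_i α_i^2 r_i = 7·9·4 + 7·1·0 + 4·3·7 + 3·4·8 + 1·5·0 = 432 ≡ 3.
  S = (3, 8, 3) ≠ 0, so r is not a codeword (an error is present).
Step 3: locate the error. For a single error e at position i, S_ℓ = v_i·e·α_i^ℓ, so α_err = S_1/S_0.
  S_0^{−1} = 3^{−1} = 4 (mod 11), so α_err = 8·4 = 32 ≡ 10 = α_2. Error position i = 2.
  Consistency check: S_2/S_1 = 3·7 = 21 ≡ 10 = α_err ✓ (single-error assumption holds).
Step 4: error magnitude e = S_0/v_2 = S_0·∏_{j≠2}(α_2 − α_j) = 3·8 = 24 ≡ 2 (mod 11).
Step 5: correct position 2: c_2 = r_2 − e = 0 − 2 ≡ 9 (mod 11). Hence c = [4, 9, 7, 8, 0].
  Check: interpolating c through the α_i gives m(x) = 5 + 7·x (degree < 2) with m(α_i) = c_i for every i, so c is indeed a codeword.


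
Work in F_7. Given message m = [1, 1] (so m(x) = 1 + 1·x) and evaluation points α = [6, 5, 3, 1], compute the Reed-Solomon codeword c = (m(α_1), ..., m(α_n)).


c = [0, 6, 4, 2]

Message polynomial: m(x) = 1 + 1·x (mod 7).
For each evaluation point α_i, compute m(α_i) mod 7:
  α_1 = 6: Horner steps 1 → 0, so m(6) = 0.
  α_2 = 5: Horner steps 1 → 6, so m(5) = 6.
  α_3 = 3: Horner steps 1 → 4, so m(3) = 4.
  α_4 = 1: Horner steps 1 → 2, so m(1) = 2.
Codeword c = [0, 6, 4, 2] ∈ F_7^4.


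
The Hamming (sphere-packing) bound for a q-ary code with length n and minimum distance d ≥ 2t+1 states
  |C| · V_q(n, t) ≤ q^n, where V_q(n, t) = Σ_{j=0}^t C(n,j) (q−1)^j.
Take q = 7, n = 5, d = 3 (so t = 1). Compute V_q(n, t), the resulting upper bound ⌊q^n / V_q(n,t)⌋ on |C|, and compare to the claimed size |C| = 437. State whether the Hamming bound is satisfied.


V_q(n, t) = 31, q^n = 16807, Hamming bound = 542, |C| = 437 ≤ bound (satisfied).

Step 1: Compute V_q(n, t) = Σ_{j=0}^1 C(n, j) (q−1)^j.
  j = 0: C(5,0)·(6)^0 = 1·1 = 1.
  j = 1: C(5,1)·(6)^1 = 5·6 = 30.
  V_q(n, t) = 1 + 30 = 31.
Step 2: q^n = 7^5 = 16807.
Step 3: Hamming bound ⌊q^n / V_q(n,t)⌋ = ⌊16807/31⌋ = 542.
Step 4: Compare |C| = 437 to 542: satisfied.
The claimed |C| lies below the Hamming bound.


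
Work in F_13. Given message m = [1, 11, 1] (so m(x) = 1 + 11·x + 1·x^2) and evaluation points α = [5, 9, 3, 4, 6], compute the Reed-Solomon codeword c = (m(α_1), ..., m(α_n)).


c = [3, 12, 4, 9, 12]

Message polynomial: m(x) = 1 + 11·x + 1·x^2 (mod 13).
For each evaluation point α_i, compute m(α_i) mod 13:
  α_1 = 5: Horner steps 1 → 3 → 3, so m(5) = 3.
  α_2 = 9: Horner steps 1 → 7 → 12, so m(9) = 12.
  α_3 = 3: Horner steps 1 → 1 → 4, so m(3) = 4.
  α_4 = 4: Horner steps 1 → 2 → 9, so m(4) = 9.
  α_5 = 6: Horner steps 1 → 4 → 12, so m(6) = 12.
Codeword c = [3, 12, 4, 9, 12] ∈ F_13^5.


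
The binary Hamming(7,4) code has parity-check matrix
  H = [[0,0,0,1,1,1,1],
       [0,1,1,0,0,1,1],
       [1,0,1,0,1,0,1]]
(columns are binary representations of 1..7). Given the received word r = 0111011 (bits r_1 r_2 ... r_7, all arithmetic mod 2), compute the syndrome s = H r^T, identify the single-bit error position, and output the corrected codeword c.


s = (1, 0, 0)^T, error position = 4, corrected codeword c = 0110011

Compute s = H r^T mod 2 one row at a time:
  s_1 = 1 + 0 + 1 + 1 = 3 ≡ 1 (mod 2).
  s_2 = 1 + 1 + 1 + 1 = 4 ≡ 0 (mod 2).
  s_3 = 0 + 1 + 0 + 1 = 2 ≡ 0 (mod 2).
s = (1, 0, 0)^T — this equals column 4 of H (binary 100), so error is at position 4.
Correct: flip bit 4 of r = 0111011 to get c = 0110011.


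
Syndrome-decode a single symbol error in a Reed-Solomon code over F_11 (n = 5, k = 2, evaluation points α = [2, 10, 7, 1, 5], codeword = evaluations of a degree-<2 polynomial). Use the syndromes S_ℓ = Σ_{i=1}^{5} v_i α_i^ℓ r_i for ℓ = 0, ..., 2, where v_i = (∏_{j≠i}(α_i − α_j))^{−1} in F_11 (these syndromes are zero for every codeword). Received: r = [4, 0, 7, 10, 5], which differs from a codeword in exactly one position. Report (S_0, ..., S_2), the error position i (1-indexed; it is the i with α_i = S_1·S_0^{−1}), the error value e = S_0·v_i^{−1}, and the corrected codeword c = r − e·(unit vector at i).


S = (3, 4, 9), error at position 5, error magnitude e = 8, c = [4, 0, 7, 10, 8].

Step 1: column multipliers v_i = (∏_{j≠i}(α_i − α_j))^{−1} mod 11.
  i = 1 (α = 2): (2−10)(2−7)(2−1)(2−5) = (−8)·(−5)·1·(−3) = −120 ≡ 1, so v_1 = 1^{−1} = 1 (mod 11).
  i = 2 (α = 10): (10−2)(10−7)(10−1)(10−5) = 8·3·9·5 = 1080 ≡ 2, so v_2 = 2^{−1} = 6 (mod 11).
  i = 3 (α = 7): (7−2)(7−10)(7−1)(7−5) = 5·(−3)·6·2 = −180 ≡ 7, so v_3 = 7^{−1} = 8 (mod 11).
  i = 4 (α = 1): (1−2)(1−10)(1−7)(1−5) = (−1)·(−9)·(−6)·(−4) = 216 ≡ 7, so v_4 = 7^{−1} = 8 (mod 11).
  i = 5 (α = 5): (5−2)(5−10)(5−7)(5−1) = 3·(−5)·(−2)·4 = 120 ≡ 10, so v_5 = 10^{−1} = 10 (mod 11).
  v = [1, 6, 8, 8, 10].
Step 2: syndromes of r = [4, 0, 7, 10, 5] (all sums mod 11).
  S_0 = Σ v_i r_i = 1·4 + 6·0 + 8·7 + 8·10 + 10·5 = 190 ≡ 3.
  S_1 = Σ v_i α_i r_i = 1·2·4 + 6·10·0 + 8·7·7 + 8·1·10 + 10·5·5 = 730 ≡ 4.
  α_i^2 mod 11 = [4, 1, 5, 1, 3].
  S_2 = Σ v_i α_i^2 r_i = 1·4·4 + 6·1·0 + 8·5·7 + 8·1·10 + 10·3·5 = 526 ≡ 9.
  S = (3, 4, 9) ≠ 0, so r is not a codeword (an error is present).
Step 3: locate the error. For a single error e at position i, S_ℓ = v_i·e·α_i^ℓ, so α_err = S_1/S_0.
  S_0^{−1} = 3^{−1} = 4 (mod 11), so α_err = 4·4 = 16 ≡ 5 = α_5. Error position i = 5.
  Consistency check: S_2/S_1 = 9·3 = 27 ≡ 5 = α_err ✓ (single-error assumption holds).
Step 4: error magnitude e = S_0/v_5 = S_0·∏_{j≠5}(α_5 − α_j) = 3·10 = 30 ≡ 8 (mod 11).
Step 5: correct position 5: c_5 = r_5 − e = 5 − 8 ≡ 8 (mod 11). Hence c = [4, 0, 7, 10, 8].
  Check: interpolating c through the α_i gives m(x) = 5 + 5·x (degree < 2) with m(α_i) = c_i for every i, so c is indeed a codeword.


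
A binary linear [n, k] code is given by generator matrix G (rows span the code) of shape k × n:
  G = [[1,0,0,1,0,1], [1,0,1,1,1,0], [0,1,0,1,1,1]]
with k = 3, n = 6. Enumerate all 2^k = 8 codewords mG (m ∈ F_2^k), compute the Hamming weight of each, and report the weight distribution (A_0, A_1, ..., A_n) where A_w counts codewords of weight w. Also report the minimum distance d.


Weight distribution: A_0 = 1, A_3 = 4, A_4 = 3. Minimum distance d = 3.

Enumerate all 2^3 = 8 messages m ∈ F_2^3.
For each, compute codeword c = mG in F_2^6, then tally its weight.
  m = 000 → c = 000000, weight = 0.
  m = 100 → c = 100101, weight = 3.
  m = 010 → c = 101110, weight = 4.
  m = 110 → c = 001011, weight = 3.
  m = 001 → c = 010111, weight = 4.
  m = 101 → c = 110010, weight = 3.
  m = 011 → c = 111001, weight = 4.
  m = 111 → c = 011100, weight = 3.
Tally weights:
  weight 0: 1 codewords.
  weight 3: 4 codewords.
  weight 4: 3 codewords.
Minimum distance d = smallest w > 0 with A_w > 0 = 3.
Sanity: Σ A_w = 8 = 2^3 = 8 ✓.


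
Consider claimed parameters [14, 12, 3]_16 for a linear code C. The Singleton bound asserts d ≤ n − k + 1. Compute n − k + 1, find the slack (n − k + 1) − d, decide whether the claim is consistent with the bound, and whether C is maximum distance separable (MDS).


Singleton RHS = n − k + 1 = 3, slack = 0, bound satisfied, MDS.

Singleton bound: d ≤ n − k + 1.
Here n = 14, k = 12, so n − k + 1 = 3.
Given d = 3, check d ≤ 3: YES.
Slack = (n − k + 1) − d = 0.
The code is MDS (slack = 0).
Description: the claimed parameters are [14, 12, 3]_16; such a code would be MDS (meets Singleton bound).


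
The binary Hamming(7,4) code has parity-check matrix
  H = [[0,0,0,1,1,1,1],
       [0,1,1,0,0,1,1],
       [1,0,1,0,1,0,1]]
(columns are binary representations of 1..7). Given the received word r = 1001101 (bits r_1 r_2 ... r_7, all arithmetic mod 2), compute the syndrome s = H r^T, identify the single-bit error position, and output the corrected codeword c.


s = (1, 1, 1)^T, error position = 7, corrected codeword c = 1001100

Compute s = H r^T mod 2 one row at a time:
  s_1 = 1 + 1 + 0 + 1 = 3 ≡ 1 (mod 2).
  s_2 = 0 + 0 + 0 + 1 = 1 ≡ 1 (mod 2).
  s_3 = 1 + 0 + 1 + 1 = 3 ≡ 1 (mod 2).
s = (1, 1, 1)^T — this equals column 7 of H (binary 111), so error is at position 7.
Correct: flip bit 7 of r = 1001101 to get c = 1001100.


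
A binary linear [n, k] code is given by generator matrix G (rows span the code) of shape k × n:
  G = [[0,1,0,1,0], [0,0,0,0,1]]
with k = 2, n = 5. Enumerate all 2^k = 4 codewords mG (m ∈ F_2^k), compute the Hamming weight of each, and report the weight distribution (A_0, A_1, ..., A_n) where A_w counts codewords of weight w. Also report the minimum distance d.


Weight distribution: A_0 = 1, A_1 = 1, A_2 = 1, A_3 = 1. Minimum distance d = 1.

Enumerate all 2^2 = 4 messages m ∈ F_2^2.
For each, compute codeword c = mG in F_2^5, then tally its weight.
  m = 00 → c = 00000, weight = 0.
  m = 10 → c = 01010, weight = 2.
  m = 01 → c = 00001, weight = 1.
  m = 11 → c = 01011, weight = 3.
Tally weights:
  weight 0: 1 codewords.
  weight 1: 1 codewords.
  weight 2: 1 codewords.
  weight 3: 1 codewords.
Minimum distance d = smallest w > 0 with A_w > 0 = 1.
Sanity: Σ A_w = 4 = 2^2 = 4 ✓.


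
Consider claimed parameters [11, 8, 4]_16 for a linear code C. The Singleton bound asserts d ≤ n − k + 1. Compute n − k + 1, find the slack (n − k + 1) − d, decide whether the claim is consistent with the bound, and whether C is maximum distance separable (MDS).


Singleton RHS = n − k + 1 = 4, slack = 0, bound satisfied, MDS.

Singleton bound: d ≤ n − k + 1.
Here n = 11, k = 8, so n − k + 1 = 4.
Given d = 4, check d ≤ 4: YES.
Slack = (n − k + 1) − d = 0.
The code is MDS (slack = 0).
Description: the claimed parameters are [11, 8, 4]_16; such a code would be MDS (meets Singleton bound).


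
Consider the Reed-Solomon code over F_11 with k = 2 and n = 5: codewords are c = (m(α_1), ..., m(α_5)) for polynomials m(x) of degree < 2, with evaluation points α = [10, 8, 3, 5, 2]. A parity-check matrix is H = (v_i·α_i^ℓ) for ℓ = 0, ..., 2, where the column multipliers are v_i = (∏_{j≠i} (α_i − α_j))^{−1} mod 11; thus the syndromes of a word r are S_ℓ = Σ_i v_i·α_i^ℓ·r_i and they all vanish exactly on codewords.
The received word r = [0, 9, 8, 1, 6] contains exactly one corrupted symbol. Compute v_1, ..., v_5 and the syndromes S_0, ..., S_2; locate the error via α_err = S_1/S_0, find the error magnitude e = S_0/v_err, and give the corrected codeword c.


S = (5, 7, 1), error at position 2, error magnitude e = 2, c = [0, 7, 8, 1, 6].

Step 1: column multipliers v_i = (∏_{j≠i}(α_i − α_j))^{−1} mod 11.
  i = 1 (α = 10): (10−8)(10−3)(10−5)(10−2) = 2·7·5·8 = 560 ≡ 10, so v_1 = 10^{−1} = 10 (mod 11).
  i = 2 (α = 8): (8−10)(8−3)(8−5)(8−2) = (−2)·5·3·6 = −180 ≡ 7, so v_2 = 7^{−1} = 8 (mod 11).
  i = 3 (α = 3): (3−10)(3−8)(3−5)(3−2) = (−7)·(−5)·(−2)·1 = −70 ≡ 7, so v_3 = 7^{−1} = 8 (mod 11).
  i = 4 (α = 5): (5−10)(5−8)(5−3)(5−2) = (−5)·(−3)·2·3 = 90 ≡ 2, so v_4 = 2^{−1} = 6 (mod 11).
  i = 5 (α = 2): (2−10)(2−8)(2−3)(2−5) = (−8)·(−6)·(−1)·(−3) = 144 ≡ 1, so v_5 = 1^{−1} = 1 (mod 11).
  v = [10, 8, 8, 6, 1].
Step 2: syndromes of r = [0, 9, 8, 1, 6] (all sums mod 11).
  S_0 = Σ v_i r_i = 10·0 + 8·9 + 8·8 + 6·1 + 1·6 = 148 ≡ 5.
  S_1 = Σ v_i α_i r_i = 10·10·0 + 8·8·9 + 8·3·8 + 6·5·1 + 1·2·6 = 810 ≡ 7.
  α_i^2 mod 11 = [1, 9, 9, 3, 4].
  S_2 = Σ v_i α_i^2 r_i = 10·1·0 + 8·9·9 + 8·9·8 + 6·3·1 + 1·4·6 = 1266 ≡ 1.
  S = (5, 7, 1) ≠ 0, so r is not a codeword (an error is present).
Step 3: locate the error. For a single error e at position i, S_ℓ = v_i·e·α_i^ℓ, so α_err = S_1/S_0.
  S_0^{−1} = 5^{−1} = 9 (mod 11), so α_err = 7·9 = 63 ≡ 8 = α_2. Error position i = 2.
  Consistency check: S_2/S_1 = 1·8 = 8 ≡ 8 = α_err ✓ (single-error assumption holds).
Step 4: error magnitude e = S_0/v_2 = S_0·∏_{j≠2}(α_2 − α_j) = 5·7 = 35 ≡ 2 (mod 11).
Step 5: correct position 2: c_2 = r_2 − e = 9 − 2 ≡ 7 (mod 11). Hence c = [0, 7, 8, 1, 6].
  Check: interpolating c through the α_i gives m(x) = 2 + 2·x (degree < 2) with m(α_i) = c_i for every i, so c is indeed a codeword.


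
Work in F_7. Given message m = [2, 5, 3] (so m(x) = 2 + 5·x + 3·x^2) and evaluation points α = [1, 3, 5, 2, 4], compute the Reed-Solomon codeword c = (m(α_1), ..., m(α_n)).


c = [3, 2, 4, 3, 0]

Message polynomial: m(x) = 2 + 5·x + 3·x^2 (mod 7).
For each evaluation point α_i, compute m(α_i) mod 7:
  α_1 = 1: Horner steps 3 → 1 → 3, so m(1) = 3.
  α_2 = 3: Horner steps 3 → 0 → 2, so m(3) = 2.
  α_3 = 5: Horner steps 3 → 6 → 4, so m(5) = 4.
  α_4 = 2: Horner steps 3 → 4 → 3, so m(2) = 3.
  α_5 = 4: Horner steps 3 → 3 → 0, so m(4) = 0.
Codeword c = [3, 2, 4, 3, 0] ∈ F_7^5.


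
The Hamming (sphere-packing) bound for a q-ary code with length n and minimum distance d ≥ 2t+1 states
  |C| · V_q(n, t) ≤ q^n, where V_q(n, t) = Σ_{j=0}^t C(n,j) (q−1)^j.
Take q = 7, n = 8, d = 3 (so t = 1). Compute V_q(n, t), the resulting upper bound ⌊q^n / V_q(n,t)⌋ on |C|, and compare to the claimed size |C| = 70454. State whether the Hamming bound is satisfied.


V_q(n, t) = 49, q^n = 5764801, Hamming bound = 117649, |C| = 70454 ≤ bound (satisfied).

Step 1: Compute V_q(n, t) = Σ_{j=0}^1 C(n, j) (q−1)^j.
  j = 0: C(8,0)·(6)^0 = 1·1 = 1.
  j = 1: C(8,1)·(6)^1 = 8·6 = 48.
  V_q(n, t) = 1 + 48 = 49.
Step 2: q^n = 7^8 = 5764801.
Step 3: Hamming bound ⌊q^n / V_q(n,t)⌋ = ⌊5764801/49⌋ = 117649.
Step 4: Compare |C| = 70454 to 117649: satisfied.
The claimed |C| lies below the Hamming bound.


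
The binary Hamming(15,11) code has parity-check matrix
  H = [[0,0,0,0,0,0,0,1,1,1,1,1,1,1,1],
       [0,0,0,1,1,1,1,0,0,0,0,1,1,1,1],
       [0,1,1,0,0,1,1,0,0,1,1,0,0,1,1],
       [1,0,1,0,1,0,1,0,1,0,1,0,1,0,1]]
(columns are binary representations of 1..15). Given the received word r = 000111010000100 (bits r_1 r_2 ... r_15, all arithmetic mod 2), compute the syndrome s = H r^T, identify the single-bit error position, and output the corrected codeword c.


s = (0, 0, 1, 0)^T, error position = 2, corrected codeword c = 010111010000100

Compute s = H r^T mod 2 one row at a time:
  s_1 = 1 + 0 + 0 + 0 + 0 + 1 + 0 + 0 = 2 ≡ 0 (mod 2).
  s_2 = 1 + 1 + 1 + 0 + 0 + 1 + 0 + 0 = 4 ≡ 0 (mod 2).
  s_3 = 0 + 0 + 1 + 0 + 0 + 0 + 0 + 0 = 1 ≡ 1 (mod 2).
  s_4 = 0 + 0 + 1 + 0 + 0 + 0 + 1 + 0 = 2 ≡ 0 (mod 2).
s = (0, 0, 1, 0)^T — this equals column 2 of H (binary 0010), so error is at position 2.
Correct: flip bit 2 of r = 000111010000100 to get c = 010111010000100.


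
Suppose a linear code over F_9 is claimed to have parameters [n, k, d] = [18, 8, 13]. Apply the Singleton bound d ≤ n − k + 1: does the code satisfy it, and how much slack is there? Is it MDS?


Singleton RHS = n − k + 1 = 11, slack = -2, bound violated (no such code; not MDS).

Singleton bound: d ≤ n − k + 1.
Here n = 18, k = 8, so n − k + 1 = 11.
Given d = 13, check d ≤ 11: NO.
Slack = (n − k + 1) − d = -2.
The slack is negative: d = 13 exceeds n − k + 1 = 11 by 2, so the Singleton bound is violated and no linear [18, 8, 13]_9 code can exist. In particular it is not MDS (MDS requires d = n − k + 1 exactly).
Description: the claimed parameters are [18, 8, 13]_9; such a code would be impossible (violates the Singleton bound).


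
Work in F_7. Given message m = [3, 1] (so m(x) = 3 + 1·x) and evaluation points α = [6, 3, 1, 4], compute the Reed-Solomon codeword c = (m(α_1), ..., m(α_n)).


c = [2, 6, 4, 0]

Message polynomial: m(x) = 3 + 1·x (mod 7).
For each evaluation point α_i, compute m(α_i) mod 7:
  α_1 = 6: Horner steps 1 → 2, so m(6) = 2.
  α_2 = 3: Horner steps 1 → 6, so m(3) = 6.
  α_3 = 1: Horner steps 1 → 4, so m(1) = 4.
  α_4 = 4: Horner steps 1 → 0, so m(4) = 0.
Codeword c = [2, 6, 4, 0] ∈ F_7^4.


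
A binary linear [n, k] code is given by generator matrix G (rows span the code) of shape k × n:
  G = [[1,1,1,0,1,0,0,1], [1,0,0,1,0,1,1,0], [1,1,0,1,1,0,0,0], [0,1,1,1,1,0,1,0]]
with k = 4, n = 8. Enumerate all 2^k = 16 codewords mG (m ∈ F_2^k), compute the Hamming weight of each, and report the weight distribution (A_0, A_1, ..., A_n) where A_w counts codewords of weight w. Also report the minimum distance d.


Weight distribution: A_0 = 1, A_2 = 1, A_3 = 3, A_4 = 5, A_5 = 4, A_6 = 1, A_7 = 1. Minimum distance d = 2.

Enumerate all 2^4 = 16 messages m ∈ F_2^4.
For each, compute codeword c = mG in F_2^8, then tally its weight.
  m = 0000 → c = 00000000, weight = 0.
  m = 1000 → c = 11101001, weight = 5.
  m = 0100 → c = 10010110, weight = 4.
  m = 1100 → c = 01111111, weight = 7.
  m = 0010 → c = 11011000, weight = 4.
  m = 1010 → c = 00110001, weight = 3.
  m = 0110 → c = 01001110, weight = 4.
  m = 1110 → c = 10100111, weight = 5.
  m = 0001 → c = 01111010, weight = 5.
  m = 1001 → c = 10010011, weight = 4.
  m = 0101 → c = 11101100, weight = 5.
  m = 1101 → c = 00000101, weight = 2.
  m = 0011 → c = 10100010, weight = 3.
  m = 1011 → c = 01001011, weight = 4.
  m = 0111 → c = 00110100, weight = 3.
  m = 1111 → c = 11011101, weight = 6.
Tally weights:
  weight 0: 1 codewords.
  weight 2: 1 codewords.
  weight 3: 3 codewords.
  weight 4: 5 codewords.
  weight 5: 4 codewords.
  weight 6: 1 codewords.
  weight 7: 1 codewords.
Minimum distance d = smallest w > 0 with A_w > 0 = 2.
Sanity: Σ A_w = 16 = 2^4 = 16 ✓.


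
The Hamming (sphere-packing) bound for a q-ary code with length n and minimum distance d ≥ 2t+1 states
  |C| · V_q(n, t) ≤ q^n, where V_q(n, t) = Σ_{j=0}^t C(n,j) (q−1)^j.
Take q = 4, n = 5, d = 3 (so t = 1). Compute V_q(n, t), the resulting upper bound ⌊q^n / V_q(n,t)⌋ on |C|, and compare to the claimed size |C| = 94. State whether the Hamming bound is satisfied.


V_q(n, t) = 16, q^n = 1024, Hamming bound = 64, |C| = 94 > bound (violated).

Step 1: Compute V_q(n, t) = Σ_{j=0}^1 C(n, j) (q−1)^j.
  j = 0: C(5,0)·(3)^0 = 1·1 = 1.
  j = 1: C(5,1)·(3)^1 = 5·3 = 15.
  V_q(n, t) = 1 + 15 = 16.
Step 2: q^n = 4^5 = 1024.
Step 3: Hamming bound ⌊q^n / V_q(n,t)⌋ = ⌊1024/16⌋ = 64.
Step 4: Compare |C| = 94 to 64: violated.
The claimed |C| lies above the Hamming bound, so no 4-ary code of length 5 with d ≥ 3 can have 94 codewords.


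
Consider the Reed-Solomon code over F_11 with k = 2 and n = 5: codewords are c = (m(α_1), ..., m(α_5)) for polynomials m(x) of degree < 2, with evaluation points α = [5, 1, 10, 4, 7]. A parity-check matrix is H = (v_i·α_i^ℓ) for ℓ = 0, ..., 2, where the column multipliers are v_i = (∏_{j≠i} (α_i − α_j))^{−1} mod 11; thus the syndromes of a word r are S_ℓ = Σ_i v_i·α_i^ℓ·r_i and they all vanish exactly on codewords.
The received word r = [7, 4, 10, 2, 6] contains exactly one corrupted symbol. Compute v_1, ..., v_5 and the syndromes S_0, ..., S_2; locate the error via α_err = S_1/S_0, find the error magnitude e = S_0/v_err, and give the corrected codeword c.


S = (5, 5, 5), error at position 2, error magnitude e = 6, c = [7, 9, 10, 2, 6].

Step 1: column multipliers v_i = (∏_{j≠i}(α_i − α_j))^{−1} mod 11.
  i = 1 (α = 5): (5−1)(5−10)(5−4)(5−7) = 4·(−5)·1·(−2) = 40 ≡ 7, so v_1 = 7^{−1} = 8 (mod 11).
  i = 2 (α = 1): (1−5)(1−10)(1−4)(1−7) = (−4)·(−9)·(−3)·(−6) = 648 ≡ 10, so v_2 = 10^{−1} = 10 (mod 11).
  i = 3 (α = 10): (10−5)(10−1)(10−4)(10−7) = 5·9·6·3 = 810 ≡ 7, so v_3 = 7^{−1} = 8 (mod 11).
  i = 4 (α = 4): (4−5)(4−1)(4−10)(4−7) = (−1)·3·(−6)·(−3) = −54 ≡ 1, so v_4 = 1^{−1} = 1 (mod 11).
  i = 5 (α = 7): (7−5)(7−1)(7−10)(7−4) = 2·6·(−3)·3 = −108 ≡ 2, so v_5 = 2^{−1} = 6 (mod 11).
  v = [8, 10, 8, 1, 6].
Step 2: syndromes of r = [7, 4, 10, 2, 6] (all sums mod 11).
  S_0 = Σ v_i r_i = 8·7 + 10·4 + 8·10 + 1·2 + 6·6 = 214 ≡ 5.
  S_1 = Σ v_i α_i r_i = 8·5·7 + 10·1·4 + 8·10·10 + 1·4·2 + 6·7·6 = 1380 ≡ 5.
  α_i^2 mod 11 = [3, 1, 1, 5, 5].
  S_2 = Σ v_i α_i^2 r_i = 8·3·7 + 10·1·4 + 8·1·10 + 1·5·2 + 6·5·6 = 478 ≡ 5.
  S = (5, 5, 5) ≠ 0, so r is not a codeword (an error is present).
Step 3: locate the error. For a single error e at position i, S_ℓ = v_i·e·α_i^ℓ, so α_err = S_1/S_0.
  S_0^{−1} = 5^{−1} = 9 (mod 11), so α_err = 5·9 = 45 ≡ 1 = α_2. Error position i = 2.
  Consistency check: S_2/S_1 = 5·9 = 45 ≡ 1 = α_err ✓ (single-error assumption holds).
Step 4: error magnitude e = S_0/v_2 = S_0·∏_{j≠2}(α_2 − α_j) = 5·10 = 50 ≡ 6 (mod 11).
Step 5: correct position 2: c_2 = r_2 − e = 4 − 6 ≡ 9 (mod 11). Hence c = [7, 9, 10, 2, 6].
  Check: interpolating c through the α_i gives m(x) = 4 + 5·x (degree < 2) with m(α_i) = c_i for every i, so c is indeed a codeword.


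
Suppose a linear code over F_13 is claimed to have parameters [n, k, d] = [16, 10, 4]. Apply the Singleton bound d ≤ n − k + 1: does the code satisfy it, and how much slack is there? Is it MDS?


Singleton RHS = n − k + 1 = 7, slack = 3, bound satisfied, not MDS.

Singleton bound: d ≤ n − k + 1.
Here n = 16, k = 10, so n − k + 1 = 7.
Given d = 4, check d ≤ 7: YES.
Slack = (n − k + 1) − d = 3.
The code is NOT MDS (slack = 3 > 0).
Description: the claimed parameters are [16, 10, 4]_13; such a code would be non-MDS.


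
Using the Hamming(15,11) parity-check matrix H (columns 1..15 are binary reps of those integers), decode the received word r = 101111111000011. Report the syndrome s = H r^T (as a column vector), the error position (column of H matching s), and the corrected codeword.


s = (0, 0, 1, 0)^T, error position = 2, corrected codeword c = 111111111000011

Compute s = H r^T mod 2 one row at a time:
  s_1 = 1 + 1 + 0 + 0 + 0 + 0 + 1 + 1 = 4 ≡ 0 (mod 2).
  s_2 = 1 + 1 + 1 + 1 + 0 + 0 + 1 + 1 = 6 ≡ 0 (mod 2).
  s_3 = 0 + 1 + 1 + 1 + 0 + 0 + 1 + 1 = 5 ≡ 1 (mod 2).
  s_4 = 1 + 1 + 1 + 1 + 1 + 0 + 0 + 1 = 6 ≡ 0 (mod 2).
s = (0, 0, 1, 0)^T — this equals column 2 of H (binary 0010), so error is at position 2.
Correct: flip bit 2 of r = 101111111000011 to get c = 111111111000011.


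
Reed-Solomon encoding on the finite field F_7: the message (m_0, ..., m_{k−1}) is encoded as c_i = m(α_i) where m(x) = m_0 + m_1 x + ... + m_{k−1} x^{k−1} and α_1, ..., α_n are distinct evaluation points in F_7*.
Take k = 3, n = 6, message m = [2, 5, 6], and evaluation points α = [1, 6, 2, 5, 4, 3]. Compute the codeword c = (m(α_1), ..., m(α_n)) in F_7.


c = [6, 3, 1, 2, 6, 1]

Message polynomial: m(x) = 2 + 5·x + 6·x^2 (mod 7).
For each evaluation point α_i, compute m(α_i) mod 7:
  α_1 = 1: Horner steps 6 → 4 → 6, so m(1) = 6.
  α_2 = 6: Horner steps 6 → 6 → 3, so m(6) = 3.
  α_3 = 2: Horner steps 6 → 3 → 1, so m(2) = 1.
  α_4 = 5: Horner steps 6 → 0 → 2, so m(5) = 2.
  α_5 = 4: Horner steps 6 → 1 → 6, so m(4) = 6.
  α_6 = 3: Horner steps 6 → 2 → 1, so m(3) = 1.
Codeword c = [6, 3, 1, 2, 6, 1] ∈ F_7^6.


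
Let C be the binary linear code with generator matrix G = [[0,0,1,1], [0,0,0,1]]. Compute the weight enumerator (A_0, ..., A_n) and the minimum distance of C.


Weight distribution: A_0 = 1, A_1 = 2, A_2 = 1. Minimum distance d = 1.

Enumerate all 2^2 = 4 messages m ∈ F_2^2.
For each, compute codeword c = mG in F_2^4, then tally its weight.
  m = 00 → c = 0000, weight = 0.
  m = 10 → c = 0011, weight = 2.
  m = 01 → c = 0001, weight = 1.
  m = 11 → c = 0010, weight = 1.
Tally weights:
  weight 0: 1 codewords.
  weight 1: 2 codewords.
  weight 2: 1 codewords.
Minimum distance d = smallest w > 0 with A_w > 0 = 1.
Sanity: Σ A_w = 4 = 2^2 = 4 ✓.


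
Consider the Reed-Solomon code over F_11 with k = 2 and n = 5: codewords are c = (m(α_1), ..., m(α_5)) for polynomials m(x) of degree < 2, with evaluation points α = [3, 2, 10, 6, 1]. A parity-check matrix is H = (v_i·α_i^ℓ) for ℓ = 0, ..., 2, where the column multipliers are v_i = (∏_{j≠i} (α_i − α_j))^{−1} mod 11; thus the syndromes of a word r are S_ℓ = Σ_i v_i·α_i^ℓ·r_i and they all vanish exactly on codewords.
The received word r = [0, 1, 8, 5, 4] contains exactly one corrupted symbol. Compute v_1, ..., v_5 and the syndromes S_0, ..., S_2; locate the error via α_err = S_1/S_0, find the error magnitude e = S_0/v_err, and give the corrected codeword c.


S = (10, 9, 7), error at position 2, error magnitude e = 10, c = [0, 2, 8, 5, 4].

Step 1: column multipliers v_i = (∏_{j≠i}(α_i − α_j))^{−1} mod 11.
  i = 1 (α = 3): (3−2)(3−10)(3−6)(3−1) = 1·(−7)·(−3)·2 = 42 ≡ 9, so v_1 = 9^{−1} = 5 (mod 11).
  i = 2 (α = 2): (2−3)(2−10)(2−6)(2−1) = (−1)·(−8)·(−4)·1 = −32 ≡ 1, so v_2 = 1^{−1} = 1 (mod 11).
  i = 3 (α = 10): (10−3)(10−2)(10−6)(10−1) = 7·8·4·9 = 2016 ≡ 3, so v_3 = 3^{−1} = 4 (mod 11).
  i = 4 (α = 6): (6−3)(6−2)(6−10)(6−1) = 3·4·(−4)·5 = −240 ≡ 2, so v_4 = 2^{−1} = 6 (mod 11).
  i = 5 (α = 1): (1−3)(1−2)(1−10)(1−6) = (−2)·(−1)·(−9)·(−5) = 90 ≡ 2, so v_5 = 2^{−1} = 6 (mod 11).
  v = [5, 1, 4, 6, 6].
Step 2: syndromes of r = [0, 1, 8, 5, 4] (all sums mod 11).
  S_0 = Σ v_i r_i = 5·0 + 1·1 + 4·8 + 6·5 + 6·4 = 87 ≡ 10.
  S_1 = Σ v_i α_i r_i = 5·3·0 + 1·2·1 + 4·10·8 + 6·6·5 + 6·1·4 = 526 ≡ 9.
  α_i^2 mod 11 = [9, 4, 1, 3, 1].
  S_2 = Σ v_i α_i^2 r_i = 5·9·0 + 1·4·1 + 4·1·8 + 6·3·5 + 6·1·4 = 150 ≡ 7.
  S = (10, 9, 7) ≠ 0, so r is not a codeword (an error is present).
Step 3: locate the error. For a single error e at position i, S_ℓ = v_i·e·α_i^ℓ, so α_err = S_1/S_0.
  S_0^{−1} = 10^{−1} = 10 (mod 11), so α_err = 9·10 = 90 ≡ 2 = α_2. Error position i = 2.
  Consistency check: S_2/S_1 = 7·5 = 35 ≡ 2 = α_err ✓ (single-error assumption holds).
Step 4: error magnitude e = S_0/v_2 = S_0·∏_{j≠2}(α_2 − α_j) = 10·1 = 10 ≡ 10 (mod 11).
Step 5: correct position 2: c_2 = r_2 − e = 1 − 10 ≡ 2 (mod 11). Hence c = [0, 2, 8, 5, 4].
  Check: interpolating c through the α_i gives m(x) = 6 + 9·x (degree < 2) with m(α_i) = c_i for every i, so c is indeed a codeword.


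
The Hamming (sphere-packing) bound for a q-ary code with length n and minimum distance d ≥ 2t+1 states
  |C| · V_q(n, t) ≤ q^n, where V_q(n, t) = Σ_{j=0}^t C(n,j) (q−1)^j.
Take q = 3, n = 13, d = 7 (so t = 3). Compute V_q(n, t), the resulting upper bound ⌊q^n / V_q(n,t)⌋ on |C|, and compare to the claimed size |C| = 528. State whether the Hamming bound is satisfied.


V_q(n, t) = 2627, q^n = 1594323, Hamming bound = 606, |C| = 528 ≤ bound (satisfied).

Step 1: Compute V_q(n, t) = Σ_{j=0}^3 C(n, j) (q−1)^j.
  j = 0: C(13,0)·(2)^0 = 1·1 = 1.
  j = 1: C(13,1)·(2)^1 = 13·2 = 26.
  j = 2: C(13,2)·(2)^2 = 78·4 = 312.
  j = 3: C(13,3)·(2)^3 = 286·8 = 2288.
  V_q(n, t) = 1 + 26 + 312 + 2288 = 2627.
Step 2: q^n = 3^13 = 1594323.
Step 3: Hamming bound ⌊q^n / V_q(n,t)⌋ = ⌊1594323/2627⌋ = 606.
Step 4: Compare |C| = 528 to 606: satisfied.
The claimed |C| lies below the Hamming bound.


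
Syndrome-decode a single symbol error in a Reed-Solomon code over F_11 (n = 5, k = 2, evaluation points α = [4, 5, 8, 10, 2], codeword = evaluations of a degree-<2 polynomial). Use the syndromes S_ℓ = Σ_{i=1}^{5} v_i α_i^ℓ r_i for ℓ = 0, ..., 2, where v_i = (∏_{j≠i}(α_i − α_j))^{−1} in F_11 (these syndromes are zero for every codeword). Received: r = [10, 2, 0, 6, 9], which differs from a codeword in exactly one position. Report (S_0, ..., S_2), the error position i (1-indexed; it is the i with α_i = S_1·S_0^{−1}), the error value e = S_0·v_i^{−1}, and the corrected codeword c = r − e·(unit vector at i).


S = (8, 5, 10), error at position 5, error magnitude e = 5, c = [10, 2, 0, 6, 4].

Step 1: column multipliers v_i = (∏_{j≠i}(α_i − α_j))^{−1} mod 11.
  i = 1 (α = 4): (4−5)(4−8)(4−10)(4−2) = (−1)·(−4)·(−6)·2 = −48 ≡ 7, so v_1 = 7^{−1} = 8 (mod 11).
  i = 2 (α = 5): (5−4)(5−8)(5−10)(5−2) = 1·(−3)·(−5)·3 = 45 ≡ 1, so v_2 = 1^{−1} = 1 (mod 11).
  i = 3 (α = 8): (8−4)(8−5)(8−10)(8−2) = 4·3·(−2)·6 = −144 ≡ 10, so v_3 = 10^{−1} = 10 (mod 11).
  i = 4 (α = 10): (10−4)(10−5)(10−8)(10−2) = 6·5·2·8 = 480 ≡ 7, so v_4 = 7^{−1} = 8 (mod 11).
  i = 5 (α = 2): (2−4)(2−5)(2−8)(2−10) = (−2)·(−3)·(−6)·(−8) = 288 ≡ 2, so v_5 = 2^{−1} = 6 (mod 11).
  v = [8, 1, 10, 8, 6].
Step 2: syndromes of r = [10, 2, 0, 6, 9] (all sums mod 11).
  S_0 = Σ v_i r_i = 8·10 + 1·2 + 10·0 + 8·6 + 6·9 = 184 ≡ 8.
  S_1 = Σ v_i α_i r_i = 8·4·10 + 1·5·2 + 10·8·0 + 8·10·6 + 6·2·9 = 918 ≡ 5.
  α_i^2 mod 11 = [5, 3, 9, 1, 4].
  S_2 = Σ v_i α_i^2 r_i = 8·5·10 + 1·3·2 + 10·9·0 + 8·1·6 + 6·4·9 = 670 ≡ 10.
  S = (8, 5, 10) ≠ 0, so r is not a codeword (an error is present).
Step 3: locate the error. For a single error e at position i, S_ℓ = v_i·e·α_i^ℓ, so α_err = S_1/S_0.
  S_0^{−1} = 8^{−1} = 7 (mod 11), so α_err = 5·7 = 35 ≡ 2 = α_5. Error position i = 5.
  Consistency check: S_2/S_1 = 10·9 = 90 ≡ 2 = α_err ✓ (single-error assumption holds).
Step 4: error magnitude e = S_0/v_5 = S_0·∏_{j≠5}(α_5 − α_j) = 8·2 = 16 ≡ 5 (mod 11).
Step 5: correct position 5: c_5 = r_5 − e = 9 − 5 ≡ 4 (mod 11). Hence c = [10, 2, 0, 6, 4].
  Check: interpolating c through the α_i gives m(x) = 9 + 3·x (degree < 2) with m(α_i) = c_i for every i, so c is indeed a codeword.


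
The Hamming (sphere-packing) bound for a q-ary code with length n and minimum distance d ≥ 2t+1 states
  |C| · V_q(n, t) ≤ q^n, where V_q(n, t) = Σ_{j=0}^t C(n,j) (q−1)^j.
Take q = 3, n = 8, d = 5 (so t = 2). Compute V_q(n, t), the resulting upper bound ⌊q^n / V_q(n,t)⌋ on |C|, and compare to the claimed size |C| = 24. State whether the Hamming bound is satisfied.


V_q(n, t) = 129, q^n = 6561, Hamming bound = 50, |C| = 24 ≤ bound (satisfied).

Step 1: Compute V_q(n, t) = Σ_{j=0}^2 C(n, j) (q−1)^j.
  j = 0: C(8,0)·(2)^0 = 1·1 = 1.
  j = 1: C(8,1)·(2)^1 = 8·2 = 16.
  j = 2: C(8,2)·(2)^2 = 28·4 = 112.
  V_q(n, t) = 1 + 16 + 112 = 129.
Step 2: q^n = 3^8 = 6561.
Step 3: Hamming bound ⌊q^n / V_q(n,t)⌋ = ⌊6561/129⌋ = 50.
Step 4: Compare |C| = 24 to 50: satisfied.
The claimed |C| lies below the Hamming bound.


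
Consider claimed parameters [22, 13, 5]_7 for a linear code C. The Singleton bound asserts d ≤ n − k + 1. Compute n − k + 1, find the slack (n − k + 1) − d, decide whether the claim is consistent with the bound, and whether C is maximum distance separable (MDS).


Singleton RHS = n − k + 1 = 10, slack = 5, bound satisfied, not MDS.

Singleton bound: d ≤ n − k + 1.
Here n = 22, k = 13, so n − k + 1 = 10.
Given d = 5, check d ≤ 10: YES.
Slack = (n − k + 1) − d = 5.
The code is NOT MDS (slack = 5 > 0).
Description: the claimed parameters are [22, 13, 5]_7; such a code would be non-MDS.


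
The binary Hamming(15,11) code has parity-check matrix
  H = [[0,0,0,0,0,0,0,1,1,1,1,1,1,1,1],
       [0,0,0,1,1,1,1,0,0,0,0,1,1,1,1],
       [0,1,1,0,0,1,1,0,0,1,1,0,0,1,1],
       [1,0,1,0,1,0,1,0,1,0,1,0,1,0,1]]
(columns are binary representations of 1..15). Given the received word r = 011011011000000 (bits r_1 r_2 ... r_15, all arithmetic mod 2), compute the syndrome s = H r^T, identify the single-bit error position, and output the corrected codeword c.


s = (0, 0, 1, 1)^T, error position = 3, corrected codeword c = 010011011000000

Compute s = H r^T mod 2 one row at a time:
  s_1 = 1 + 1 + 0 + 0 + 0 + 0 + 0 + 0 = 2 ≡ 0 (mod 2).
  s_2 = 0 + 1 + 1 + 0 + 0 + 0 + 0 + 0 = 2 ≡ 0 (mod 2).
  s_3 = 1 + 1 + 1 + 0 + 0 + 0 + 0 + 0 = 3 ≡ 1 (mod 2).
  s_4 = 0 + 1 + 1 + 0 + 1 + 0 + 0 + 0 = 3 ≡ 1 (mod 2).
s = (0, 0, 1, 1)^T — this equals column 3 of H (binary 0011), so error is at position 3.
Correct: flip bit 3 of r = 011011011000000 to get c = 010011011000000.


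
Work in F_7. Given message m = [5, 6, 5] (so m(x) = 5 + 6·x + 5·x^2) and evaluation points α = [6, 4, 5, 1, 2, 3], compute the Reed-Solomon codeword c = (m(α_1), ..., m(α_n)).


c = [4, 4, 6, 2, 2, 5]

Message polynomial: m(x) = 5 + 6·x + 5·x^2 (mod 7).
For each evaluation point α_i, compute m(α_i) mod 7:
  α_1 = 6: Horner steps 5 → 1 → 4, so m(6) = 4.
  α_2 = 4: Horner steps 5 → 5 → 4, so m(4) = 4.
  α_3 = 5: Horner steps 5 → 3 → 6, so m(5) = 6.
  α_4 = 1: Horner steps 5 → 4 → 2, so m(1) = 2.
  α_5 = 2: Horner steps 5 → 2 → 2, so m(2) = 2.
  α_6 = 3: Horner steps 5 → 0 → 5, so m(3) = 5.
Codeword c = [4, 4, 6, 2, 2, 5] ∈ F_7^6.


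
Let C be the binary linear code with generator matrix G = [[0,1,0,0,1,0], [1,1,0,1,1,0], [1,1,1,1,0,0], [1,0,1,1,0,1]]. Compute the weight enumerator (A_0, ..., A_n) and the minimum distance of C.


Weight distribution: A_0 = 1, A_2 = 7, A_4 = 7, A_6 = 1. Minimum distance d = 2.

Enumerate all 2^4 = 16 messages m ∈ F_2^4.
For each, compute codeword c = mG in F_2^6, then tally its weight.
  m = 0000 → c = 000000, weight = 0.
  m = 1000 → c = 010010, weight = 2.
  m = 0100 → c = 110110, weight = 4.
  m = 1100 → c = 100100, weight = 2.
  m = 0010 → c = 111100, weight = 4.
  m = 1010 → c = 101110, weight = 4.
  m = 0110 → c = 001010, weight = 2.
  m = 1110 → c = 011000, weight = 2.
  m = 0001 → c = 101101, weight = 4.
  m = 1001 → c = 111111, weight = 6.
  m = 0101 → c = 011011, weight = 4.
  m = 1101 → c = 001001, weight = 2.
  m = 0011 → c = 010001, weight = 2.
  m = 1011 → c = 000011, weight = 2.
  m = 0111 → c = 100111, weight = 4.
  m = 1111 → c = 110101, weight = 4.
Tally weights:
  weight 0: 1 codewords.
  weight 2: 7 codewords.
  weight 4: 7 codewords.
  weight 6: 1 codewords.
Minimum distance d = smallest w > 0 with A_w > 0 = 2.
Sanity: Σ A_w = 16 = 2^4 = 16 ✓.
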